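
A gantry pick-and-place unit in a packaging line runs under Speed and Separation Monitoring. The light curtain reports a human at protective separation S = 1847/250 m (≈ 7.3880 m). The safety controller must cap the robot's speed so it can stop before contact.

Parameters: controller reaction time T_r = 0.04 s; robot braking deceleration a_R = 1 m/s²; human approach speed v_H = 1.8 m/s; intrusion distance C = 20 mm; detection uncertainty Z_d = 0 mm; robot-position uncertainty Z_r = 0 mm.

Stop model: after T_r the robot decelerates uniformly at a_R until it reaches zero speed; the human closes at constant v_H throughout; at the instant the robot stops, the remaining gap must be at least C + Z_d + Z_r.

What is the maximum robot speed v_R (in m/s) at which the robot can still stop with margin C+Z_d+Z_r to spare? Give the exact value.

v_R_max = 12/5 m/s = 2.4000 m/s

collect terms ⇒ (1/2)·v_R² + (46/25)·v_R + (-912/125) = 0
  disc = (46/25)² − 4·(1/2)·(-912/125) = 11236/625 ; √disc = 106/25
  v_R = (−(46/25) + 106/25) / (2·(1/2)) = 12/5 m/s
check:
braking lasts T_s = (12/5)/1 = 2.4000 s
robot covers v_R·T_r = 2.4000·0.0400 = 0.0960 m before braking
braking distance = 2.4000²/(2·1.0000) = 2.8800 m
human closes 1.8000·2.4400 = 4.3920 m
residual clearance needed = 0.0200+0.0000+0.0000 = 0.0200 m
sum ≈ 0.0960+2.8800+4.3920+0.0200 ≈ 7.3880 m = S ✓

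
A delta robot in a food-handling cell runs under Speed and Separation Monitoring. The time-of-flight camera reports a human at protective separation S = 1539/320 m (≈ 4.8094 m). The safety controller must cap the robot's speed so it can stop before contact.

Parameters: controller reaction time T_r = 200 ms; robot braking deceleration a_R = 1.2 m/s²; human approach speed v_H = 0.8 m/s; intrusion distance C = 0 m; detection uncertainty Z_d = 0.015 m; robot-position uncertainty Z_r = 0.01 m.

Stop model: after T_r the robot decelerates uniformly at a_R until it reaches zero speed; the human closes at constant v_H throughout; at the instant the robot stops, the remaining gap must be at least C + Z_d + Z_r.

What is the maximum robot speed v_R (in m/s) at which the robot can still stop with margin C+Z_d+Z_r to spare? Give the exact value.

collect terms ⇒ (5/12)·v_R² + (13/15)·v_R + (-7399/1600) = 0
  disc = (13/15)² − 4·(5/12)·(-7399/1600) = 121801/14400 ; √disc = 349/120
  v_R = (−(13/15) + 349/120) / (2·(5/12)) = 49/20 m/s
check:
braking lasts T_s = (49/20)/(6/5) = 2.0417 s
robot covers v_R·T_r = 2.4500·0.2000 = 0.4900 m before braking
braking distance = 2.4500²/(2·1.2000) = 2.5010 m
person approaches 0.8000·(0.2000+2.0417) = 1.7933 m
residual clearance needed = 0.0000+0.0150+0.0100 = 0.0250 m
sum ≈ 0.4900+2.5010+1.7933+0.0250 ≈ 4.8094 m = S ✓

v_R_max = 49/20 m/s = 2.4500 m/s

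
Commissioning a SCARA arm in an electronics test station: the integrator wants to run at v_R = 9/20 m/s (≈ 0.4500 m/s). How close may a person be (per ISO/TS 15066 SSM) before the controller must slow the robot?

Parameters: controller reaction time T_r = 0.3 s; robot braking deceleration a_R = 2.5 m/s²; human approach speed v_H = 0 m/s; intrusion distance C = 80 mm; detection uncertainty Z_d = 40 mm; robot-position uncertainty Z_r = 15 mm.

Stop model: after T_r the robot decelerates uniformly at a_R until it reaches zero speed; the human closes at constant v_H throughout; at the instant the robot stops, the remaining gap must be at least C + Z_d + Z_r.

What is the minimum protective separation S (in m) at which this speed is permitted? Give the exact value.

T_s = v_R/a_R = (9/20)/(5/2) = 0.1800 s
reaction-phase robot travel = 0.4500·0.3000 = 0.1350 m
robot under decel: 0.4500²/(2·2.5000) = 0.0405 m
human closes 0.0000·0.4800 = 0.0000 m
residual clearance needed = 0.0800+0.0400+0.0150 = 0.1350 m
S_min ≈ 0.1350+0.0405+0.0000+0.1350  ⇒  S_min = 621/2000 m

S_min = 621/2000 m = 0.3105 m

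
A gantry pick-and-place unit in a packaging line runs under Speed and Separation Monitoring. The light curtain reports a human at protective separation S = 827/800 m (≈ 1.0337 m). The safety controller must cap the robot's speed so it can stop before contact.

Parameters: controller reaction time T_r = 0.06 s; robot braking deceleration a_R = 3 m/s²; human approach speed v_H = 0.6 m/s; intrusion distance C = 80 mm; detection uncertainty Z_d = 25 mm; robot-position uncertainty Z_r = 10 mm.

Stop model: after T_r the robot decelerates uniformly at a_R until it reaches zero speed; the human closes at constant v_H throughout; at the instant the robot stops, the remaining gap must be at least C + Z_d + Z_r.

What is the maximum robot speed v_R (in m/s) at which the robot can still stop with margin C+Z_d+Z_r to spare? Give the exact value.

quadratic (1/6)·v² + (13/50)·v + (-3531/4000) = 0
  disc = (13/50)² − 4·(1/6)·(-3531/4000) = 6561/10000 ; √disc = 81/100
  v_R = (−(13/50) + 81/100) / (2·(1/6)) = 33/20 m/s
check:
braking lasts T_s = (33/20)/3 = 0.5500 s
robot covers v_R·T_r = 1.6500·0.0600 = 0.0990 m before braking
robot covers 1.6500·0.5500 − ½·3.0000·0.5500² = 0.4537 m while stopping
human closes 0.6000·0.6100 = 0.3660 m
margins: 0.0800+0.0250+0.0100 = 0.1150 m
sum ≈ 0.0990+0.4537+0.3660+0.1150 ≈ 1.0337 m = S ✓

v_R_max = 33/20 m/s = 1.6500 m/s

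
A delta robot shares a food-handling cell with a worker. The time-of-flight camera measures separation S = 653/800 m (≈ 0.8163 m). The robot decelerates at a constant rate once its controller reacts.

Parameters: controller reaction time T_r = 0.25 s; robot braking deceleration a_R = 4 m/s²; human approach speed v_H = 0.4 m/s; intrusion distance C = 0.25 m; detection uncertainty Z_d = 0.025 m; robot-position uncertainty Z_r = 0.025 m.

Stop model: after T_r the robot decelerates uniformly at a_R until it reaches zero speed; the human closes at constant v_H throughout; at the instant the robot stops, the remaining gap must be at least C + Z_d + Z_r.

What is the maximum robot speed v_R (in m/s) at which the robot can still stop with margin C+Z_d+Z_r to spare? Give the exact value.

quadratic (1/8)·v² + (7/20)·v + (-333/800) = 0
  disc = (7/20)² − 4·(1/8)·(-333/800) = 529/1600 ; √disc = 23/40
  v_R = (−(7/20) + 23/40) / (2·(1/8)) = 9/10 m/s
check:
T_s = v_R/a_R = (9/10)/4 = 0.2250 s
robot in T_r: 0.9000·0.2500 = 0.2250 m
robot covers 0.9000·0.2250 − ½·4.0000·0.2250² = 0.1013 m while stopping
human over T_r+T_s: 0.4000·(0.2500+0.2250) = 0.1900 m
margins: 0.2500+0.0250+0.0250 = 0.3000 m
sum ≈ 0.2250+0.1013+0.1900+0.3000 ≈ 0.8163 m = S ✓

v_R_max = 9/10 m/s = 0.9000 m/s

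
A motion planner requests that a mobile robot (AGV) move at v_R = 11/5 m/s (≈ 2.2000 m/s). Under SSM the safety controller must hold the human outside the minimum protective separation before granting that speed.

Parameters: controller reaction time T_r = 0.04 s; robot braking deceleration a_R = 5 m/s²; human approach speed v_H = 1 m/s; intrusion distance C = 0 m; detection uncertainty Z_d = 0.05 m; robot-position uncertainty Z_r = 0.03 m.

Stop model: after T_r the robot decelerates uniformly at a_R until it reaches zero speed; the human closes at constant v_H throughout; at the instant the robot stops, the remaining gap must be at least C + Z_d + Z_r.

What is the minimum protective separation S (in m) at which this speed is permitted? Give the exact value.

S_min = 283/250 m = 1.1320 m

stop time T_s = (11/5)/5 = 0.4400 s
robot covers v_R·T_r = 2.2000·0.0400 = 0.0880 m before braking
robot under decel: 2.2000²/(2·5.0000) = 0.4840 m
human over T_r+T_s: 1.0000·(0.0400+0.4400) = 0.4800 m
C+Z_d+Z_r = 0.0000+0.0500+0.0300 = 0.0800 m
S_min ≈ 0.0880+0.4840+0.4800+0.0800  ⇒  S_min = 283/250 m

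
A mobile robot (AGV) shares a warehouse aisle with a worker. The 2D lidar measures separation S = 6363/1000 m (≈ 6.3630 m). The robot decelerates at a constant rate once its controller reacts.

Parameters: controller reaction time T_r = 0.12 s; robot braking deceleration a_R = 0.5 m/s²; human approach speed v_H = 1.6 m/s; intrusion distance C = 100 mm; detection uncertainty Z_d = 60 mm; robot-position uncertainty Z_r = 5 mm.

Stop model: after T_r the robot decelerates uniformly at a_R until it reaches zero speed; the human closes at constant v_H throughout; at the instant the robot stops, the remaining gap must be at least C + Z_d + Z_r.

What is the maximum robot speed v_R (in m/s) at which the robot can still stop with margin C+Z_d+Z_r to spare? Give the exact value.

v_R_max = 13/10 m/s = 1.3000 m/s

at the boundary: (1)·v² + (83/25)·v + (-3003/500) = 0
  disc = (83/25)² − 4·(1)·(-3003/500) = 21904/625 ; √disc = 148/25
  v_R = (−(83/25) + 148/25) / (2·(1)) = 13/10 m/s
check:
stop time T_s = (13/10)/(1/2) = 2.6000 s
robot covers v_R·T_r = 1.3000·0.1200 = 0.1560 m before braking
robot under decel: 1.3000²/(2·0.5000) = 1.6900 m
human over T_r+T_s: 1.6000·(0.1200+2.6000) = 4.3520 m
C+Z_d+Z_r = 0.1000+0.0600+0.0050 = 0.1650 m
sum ≈ 0.1560+1.6900+4.3520+0.1650 ≈ 6.3630 m = S ✓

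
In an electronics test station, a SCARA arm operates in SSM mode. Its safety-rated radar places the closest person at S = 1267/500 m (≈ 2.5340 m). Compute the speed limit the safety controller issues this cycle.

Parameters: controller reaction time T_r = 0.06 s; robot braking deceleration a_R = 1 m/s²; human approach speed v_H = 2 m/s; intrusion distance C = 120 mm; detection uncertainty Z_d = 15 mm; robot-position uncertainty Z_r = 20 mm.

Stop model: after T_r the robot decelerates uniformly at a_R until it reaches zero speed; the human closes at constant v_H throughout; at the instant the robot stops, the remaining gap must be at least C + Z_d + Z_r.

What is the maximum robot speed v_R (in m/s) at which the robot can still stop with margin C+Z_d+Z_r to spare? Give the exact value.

quadratic (1/2)·v² + (103/50)·v + (-2259/1000) = 0
  disc = (103/50)² − 4·(1/2)·(-2259/1000) = 5476/625 ; √disc = 74/25
  v_R = (−(103/50) + 74/25) / (2·(1/2)) = 9/10 m/s
check:
braking lasts T_s = (9/10)/1 = 0.9000 s
robot covers v_R·T_r = 0.9000·0.0600 = 0.0540 m before braking
braking distance = 0.9000²/(2·1.0000) = 0.4050 m
human closes 2.0000·0.9600 = 1.9200 m
C+Z_d+Z_r = 0.1200+0.0150+0.0200 = 0.1550 m
sum ≈ 0.0540+0.4050+1.9200+0.1550 ≈ 2.5340 m = S ✓

v_R_max = 9/10 m/s = 0.9000 m/s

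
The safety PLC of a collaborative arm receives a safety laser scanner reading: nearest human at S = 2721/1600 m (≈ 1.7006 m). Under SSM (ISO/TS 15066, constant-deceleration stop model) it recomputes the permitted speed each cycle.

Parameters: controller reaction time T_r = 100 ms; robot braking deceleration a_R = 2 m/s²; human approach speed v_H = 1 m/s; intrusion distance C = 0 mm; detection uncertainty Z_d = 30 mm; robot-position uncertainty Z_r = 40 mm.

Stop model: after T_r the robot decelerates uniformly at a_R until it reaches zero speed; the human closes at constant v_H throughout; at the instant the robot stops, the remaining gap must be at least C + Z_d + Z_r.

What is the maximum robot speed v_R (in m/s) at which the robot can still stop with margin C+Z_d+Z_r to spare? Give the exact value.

v_R_max = 31/20 m/s = 1.5500 m/s

quadratic (1/4)·v² + (3/5)·v + (-2449/1600) = 0
  disc = (3/5)² − 4·(1/4)·(-2449/1600) = 121/64 ; √disc = 11/8
  v_R = (−(3/5) + 11/8) / (2·(1/4)) = 31/20 m/s
check:
braking lasts T_s = (31/20)/2 = 0.7750 s
robot covers v_R·T_r = 1.5500·0.1000 = 0.1550 m before braking
robot under decel: 1.5500²/(2·2.0000) = 0.6006 m
human over T_r+T_s: 1.0000·(0.1000+0.7750) = 0.8750 m
C+Z_d+Z_r = 0.0000+0.0300+0.0400 = 0.0700 m
sum ≈ 0.1550+0.6006+0.8750+0.0700 ≈ 1.7006 m = S ✓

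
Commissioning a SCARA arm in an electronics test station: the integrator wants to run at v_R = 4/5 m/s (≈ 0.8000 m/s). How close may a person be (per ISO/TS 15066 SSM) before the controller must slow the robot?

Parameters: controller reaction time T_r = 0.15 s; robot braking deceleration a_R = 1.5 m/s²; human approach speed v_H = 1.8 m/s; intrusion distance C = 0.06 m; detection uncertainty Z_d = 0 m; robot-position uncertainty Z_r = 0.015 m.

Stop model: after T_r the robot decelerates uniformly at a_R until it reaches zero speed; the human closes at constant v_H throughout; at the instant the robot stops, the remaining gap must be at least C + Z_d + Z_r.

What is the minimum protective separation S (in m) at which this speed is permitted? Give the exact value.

S_min = 983/600 m = 1.6383 m

T_s = v_R/a_R = (4/5)/(3/2) = 0.5333 s
robot in T_r: 0.8000·0.1500 = 0.1200 m
braking distance = 0.8000²/(2·1.5000) = 0.2133 m
person approaches 1.8000·(0.1500+0.5333) = 1.2300 m
C+Z_d+Z_r = 0.0600+0.0000+0.0150 = 0.0750 m
S_min ≈ 0.1200+0.2133+1.2300+0.0750  ⇒  S_min = 983/600 m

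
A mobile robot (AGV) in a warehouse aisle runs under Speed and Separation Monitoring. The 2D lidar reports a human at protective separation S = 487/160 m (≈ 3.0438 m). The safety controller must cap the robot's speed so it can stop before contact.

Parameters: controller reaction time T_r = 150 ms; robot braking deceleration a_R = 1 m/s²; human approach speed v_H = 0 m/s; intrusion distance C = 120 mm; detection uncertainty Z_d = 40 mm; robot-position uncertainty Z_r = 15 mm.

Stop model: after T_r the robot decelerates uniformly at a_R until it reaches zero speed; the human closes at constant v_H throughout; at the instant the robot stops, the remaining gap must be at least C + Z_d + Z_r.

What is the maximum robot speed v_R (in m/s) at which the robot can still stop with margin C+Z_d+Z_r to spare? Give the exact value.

v_R_max = 9/4 m/s = 2.2500 m/s

quadratic (1/2)·v² + (3/20)·v + (-459/160) = 0
  disc = (3/20)² − 4·(1/2)·(-459/160) = 144/25 ; √disc = 12/5
  v_R = (−(3/20) + 12/5) / (2·(1/2)) = 9/4 m/s
check:
stop time T_s = (9/4)/1 = 2.2500 s
robot in T_r: 2.2500·0.1500 = 0.3375 m
robot under decel: 2.2500²/(2·1.0000) = 2.5312 m
human closes 0.0000·2.4000 = 0.0000 m
C+Z_d+Z_r = 0.1200+0.0400+0.0150 = 0.1750 m
sum ≈ 0.3375+2.5312+0.0000+0.1750 ≈ 3.0438 m = S ✓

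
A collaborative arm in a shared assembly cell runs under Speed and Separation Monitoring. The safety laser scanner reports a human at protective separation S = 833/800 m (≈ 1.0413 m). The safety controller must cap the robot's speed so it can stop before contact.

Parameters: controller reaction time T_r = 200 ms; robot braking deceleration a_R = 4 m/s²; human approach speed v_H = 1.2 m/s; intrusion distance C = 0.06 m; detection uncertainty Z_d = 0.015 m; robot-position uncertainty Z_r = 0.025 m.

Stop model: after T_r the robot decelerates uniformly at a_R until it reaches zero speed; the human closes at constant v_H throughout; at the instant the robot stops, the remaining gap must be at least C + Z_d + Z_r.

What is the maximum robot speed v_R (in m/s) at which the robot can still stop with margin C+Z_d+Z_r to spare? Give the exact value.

at the boundary: (1/8)·v² + (1/2)·v + (-561/800) = 0
  disc = (1/2)² − 4·(1/8)·(-561/800) = 961/1600 ; √disc = 31/40
  v_R = (−(1/2) + 31/40) / (2·(1/8)) = 11/10 m/s
check:
T_s = v_R/a_R = (11/10)/4 = 0.2750 s
robot covers v_R·T_r = 1.1000·0.2000 = 0.2200 m before braking
robot under decel: 1.1000²/(2·4.0000) = 0.1512 m
person approaches 1.2000·(0.2000+0.2750) = 0.5700 m
margins: 0.0600+0.0150+0.0250 = 0.1000 m
sum ≈ 0.2200+0.1512+0.5700+0.1000 ≈ 1.0413 m = S ✓

v_R_max = 11/10 m/s = 1.1000 m/s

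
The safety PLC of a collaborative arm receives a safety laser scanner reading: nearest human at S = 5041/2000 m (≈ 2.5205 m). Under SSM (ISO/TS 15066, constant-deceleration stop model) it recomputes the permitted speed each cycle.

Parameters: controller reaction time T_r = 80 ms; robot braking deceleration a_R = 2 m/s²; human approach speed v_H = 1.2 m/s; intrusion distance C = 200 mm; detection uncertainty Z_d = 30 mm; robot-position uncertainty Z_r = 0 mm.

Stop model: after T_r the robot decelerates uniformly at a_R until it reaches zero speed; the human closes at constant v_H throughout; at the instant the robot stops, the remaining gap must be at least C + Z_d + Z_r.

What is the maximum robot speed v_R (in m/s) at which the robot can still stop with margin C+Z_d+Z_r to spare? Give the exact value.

quadratic (1/4)·v² + (17/25)·v + (-4389/2000) = 0
  disc = (17/25)² − 4·(1/4)·(-4389/2000) = 26569/10000 ; √disc = 163/100
  v_R = (−(17/25) + 163/100) / (2·(1/4)) = 19/10 m/s
check:
T_s = v_R/a_R = (19/10)/2 = 0.9500 s
robot in T_r: 1.9000·0.0800 = 0.1520 m
braking distance = 1.9000²/(2·2.0000) = 0.9025 m
human over T_r+T_s: 1.2000·(0.0800+0.9500) = 1.2360 m
C+Z_d+Z_r = 0.2000+0.0300+0.0000 = 0.2300 m
sum ≈ 0.1520+0.9025+1.2360+0.2300 ≈ 2.5205 m = S ✓

v_R_max = 19/10 m/s = 1.9000 m/s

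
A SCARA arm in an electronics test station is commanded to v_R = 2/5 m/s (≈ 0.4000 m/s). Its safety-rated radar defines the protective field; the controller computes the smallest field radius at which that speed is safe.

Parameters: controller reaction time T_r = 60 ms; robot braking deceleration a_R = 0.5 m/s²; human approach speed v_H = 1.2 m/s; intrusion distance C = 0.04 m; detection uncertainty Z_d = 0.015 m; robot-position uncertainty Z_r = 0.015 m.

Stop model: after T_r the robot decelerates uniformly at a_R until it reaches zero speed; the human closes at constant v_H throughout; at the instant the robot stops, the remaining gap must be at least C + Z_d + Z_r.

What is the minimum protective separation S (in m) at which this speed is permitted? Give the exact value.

T_s = v_R/a_R = (2/5)/(1/2) = 0.8000 s
reaction-phase robot travel = 0.4000·0.0600 = 0.0240 m
robot under decel: 0.4000²/(2·0.5000) = 0.1600 m
person approaches 1.2000·(0.0600+0.8000) = 1.0320 m
C+Z_d+Z_r = 0.0400+0.0150+0.0150 = 0.0700 m
S_min ≈ 0.0240+0.1600+1.0320+0.0700  ⇒  S_min = 643/500 m

S_min = 643/500 m = 1.2860 m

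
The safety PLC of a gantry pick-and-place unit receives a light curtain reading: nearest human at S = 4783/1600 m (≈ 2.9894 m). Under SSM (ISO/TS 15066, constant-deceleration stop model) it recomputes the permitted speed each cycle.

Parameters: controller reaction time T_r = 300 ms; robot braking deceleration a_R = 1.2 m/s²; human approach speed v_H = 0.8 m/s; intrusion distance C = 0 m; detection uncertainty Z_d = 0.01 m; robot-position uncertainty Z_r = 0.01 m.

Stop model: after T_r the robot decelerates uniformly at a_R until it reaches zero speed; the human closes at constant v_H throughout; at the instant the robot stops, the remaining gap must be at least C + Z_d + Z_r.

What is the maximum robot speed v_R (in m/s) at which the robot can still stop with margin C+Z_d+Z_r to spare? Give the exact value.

at the boundary: (5/12)·v² + (29/30)·v + (-4367/1600) = 0
  disc = (29/30)² − 4·(5/12)·(-4367/1600) = 78961/14400 ; √disc = 281/120
  v_R = (−(29/30) + 281/120) / (2·(5/12)) = 33/20 m/s
check:
braking lasts T_s = (33/20)/(6/5) = 1.3750 s
reaction-phase robot travel = 1.6500·0.3000 = 0.4950 m
robot covers 1.6500·1.3750 − ½·1.2000·1.3750² = 1.1344 m while stopping
person approaches 0.8000·(0.3000+1.3750) = 1.3400 m
residual clearance needed = 0.0000+0.0100+0.0100 = 0.0200 m
sum ≈ 0.4950+1.1344+1.3400+0.0200 ≈ 2.9894 m = S ✓

v_R_max = 33/20 m/s = 1.6500 m/s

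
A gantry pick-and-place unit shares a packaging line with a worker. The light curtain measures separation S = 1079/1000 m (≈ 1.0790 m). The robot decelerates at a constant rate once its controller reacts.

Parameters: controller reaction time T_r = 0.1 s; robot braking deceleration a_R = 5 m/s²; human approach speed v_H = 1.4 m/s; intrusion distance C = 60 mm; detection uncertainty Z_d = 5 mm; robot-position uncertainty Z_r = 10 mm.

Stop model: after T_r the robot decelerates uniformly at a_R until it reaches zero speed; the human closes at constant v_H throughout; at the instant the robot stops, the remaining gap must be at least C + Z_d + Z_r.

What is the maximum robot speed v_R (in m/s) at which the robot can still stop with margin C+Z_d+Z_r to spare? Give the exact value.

at the boundary: (1/10)·v² + (19/50)·v + (-108/125) = 0
  disc = (19/50)² − 4·(1/10)·(-108/125) = 49/100 ; √disc = 7/10
  v_R = (−(19/50) + 7/10) / (2·(1/10)) = 8/5 m/s
check:
stop time T_s = (8/5)/5 = 0.3200 s
reaction-phase robot travel = 1.6000·0.1000 = 0.1600 m
robot covers 1.6000·0.3200 − ½·5.0000·0.3200² = 0.2560 m while stopping
person approaches 1.4000·(0.1000+0.3200) = 0.5880 m
residual clearance needed = 0.0600+0.0050+0.0100 = 0.0750 m
sum ≈ 0.1600+0.2560+0.5880+0.0750 ≈ 1.0790 m = S ✓

v_R_max = 8/5 m/s = 1.6000 m/s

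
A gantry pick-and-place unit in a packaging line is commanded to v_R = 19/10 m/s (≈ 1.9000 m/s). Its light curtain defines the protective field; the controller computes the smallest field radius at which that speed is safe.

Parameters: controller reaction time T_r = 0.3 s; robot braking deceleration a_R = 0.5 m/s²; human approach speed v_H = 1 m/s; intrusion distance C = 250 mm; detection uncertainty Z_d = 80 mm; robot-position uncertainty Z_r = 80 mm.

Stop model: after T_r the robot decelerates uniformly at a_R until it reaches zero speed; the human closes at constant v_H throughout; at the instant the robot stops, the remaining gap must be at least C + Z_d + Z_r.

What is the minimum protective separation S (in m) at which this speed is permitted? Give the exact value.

stop time T_s = (19/10)/(1/2) = 3.8000 s
robot covers v_R·T_r = 1.9000·0.3000 = 0.5700 m before braking
robot under decel: 1.9000²/(2·0.5000) = 3.6100 m
human over T_r+T_s: 1.0000·(0.3000+3.8000) = 4.1000 m
residual clearance needed = 0.2500+0.0800+0.0800 = 0.4100 m
S_min ≈ 0.5700+3.6100+4.1000+0.4100  ⇒  S_min = 869/100 m

S_min = 869/100 m = 8.6900 m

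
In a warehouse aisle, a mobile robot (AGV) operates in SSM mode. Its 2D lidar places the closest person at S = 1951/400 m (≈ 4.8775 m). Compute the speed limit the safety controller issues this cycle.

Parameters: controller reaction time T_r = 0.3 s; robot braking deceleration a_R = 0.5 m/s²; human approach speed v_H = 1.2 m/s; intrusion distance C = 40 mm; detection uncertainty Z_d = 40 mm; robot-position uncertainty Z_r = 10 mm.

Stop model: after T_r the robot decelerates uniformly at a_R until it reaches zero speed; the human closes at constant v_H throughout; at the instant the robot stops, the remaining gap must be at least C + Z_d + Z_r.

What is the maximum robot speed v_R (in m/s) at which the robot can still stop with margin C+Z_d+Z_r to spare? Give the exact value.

v_R_max = 23/20 m/s = 1.1500 m/s

collect terms ⇒ (1)·v_R² + (27/10)·v_R + (-1771/400) = 0
  disc = (27/10)² − 4·(1)·(-1771/400) = 25 ; √disc = 5
  v_R = (−(27/10) + 5) / (2·(1)) = 23/20 m/s
check:
stop time T_s = (23/20)/(1/2) = 2.3000 s
robot covers v_R·T_r = 1.1500·0.3000 = 0.3450 m before braking
braking distance = 1.1500²/(2·0.5000) = 1.3225 m
human closes 1.2000·2.6000 = 3.1200 m
residual clearance needed = 0.0400+0.0400+0.0100 = 0.0900 m
sum ≈ 0.3450+1.3225+3.1200+0.0900 ≈ 4.8775 m = S ✓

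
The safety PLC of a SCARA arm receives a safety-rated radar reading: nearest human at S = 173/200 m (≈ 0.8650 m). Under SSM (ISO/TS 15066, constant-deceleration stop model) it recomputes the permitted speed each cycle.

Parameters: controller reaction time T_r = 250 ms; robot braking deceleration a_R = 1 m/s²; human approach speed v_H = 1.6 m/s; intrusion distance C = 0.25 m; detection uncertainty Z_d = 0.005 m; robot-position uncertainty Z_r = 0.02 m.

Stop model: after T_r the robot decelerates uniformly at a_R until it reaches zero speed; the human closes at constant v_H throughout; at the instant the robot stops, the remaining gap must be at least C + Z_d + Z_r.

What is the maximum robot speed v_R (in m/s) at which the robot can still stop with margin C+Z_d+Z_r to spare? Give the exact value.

collect terms ⇒ (1/2)·v_R² + (37/20)·v_R + (-19/100) = 0
  disc = (37/20)² − 4·(1/2)·(-19/100) = 1521/400 ; √disc = 39/20
  v_R = (−(37/20) + 39/20) / (2·(1/2)) = 1/10 m/s
check:
stop time T_s = (1/10)/1 = 0.1000 s
reaction-phase robot travel = 0.1000·0.2500 = 0.0250 m
braking distance = 0.1000²/(2·1.0000) = 0.0050 m
human closes 1.6000·0.3500 = 0.5600 m
residual clearance needed = 0.2500+0.0050+0.0200 = 0.2750 m
sum ≈ 0.0250+0.0050+0.5600+0.2750 ≈ 0.8650 m = S ✓

v_R_max = 1/10 m/s = 0.1000 m/s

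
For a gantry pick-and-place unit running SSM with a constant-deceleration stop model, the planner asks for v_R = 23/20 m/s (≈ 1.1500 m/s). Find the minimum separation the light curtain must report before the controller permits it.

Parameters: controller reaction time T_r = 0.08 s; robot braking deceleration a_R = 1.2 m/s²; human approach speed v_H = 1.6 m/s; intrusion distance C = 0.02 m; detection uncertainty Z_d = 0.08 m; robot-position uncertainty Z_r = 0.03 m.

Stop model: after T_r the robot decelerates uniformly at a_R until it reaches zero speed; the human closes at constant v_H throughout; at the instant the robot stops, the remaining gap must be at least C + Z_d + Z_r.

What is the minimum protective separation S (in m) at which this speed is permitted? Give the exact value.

stop time T_s = (23/20)/(6/5) = 0.9583 s
robot covers v_R·T_r = 1.1500·0.0800 = 0.0920 m before braking
braking distance = 1.1500²/(2·1.2000) = 0.5510 m
human over T_r+T_s: 1.6000·(0.0800+0.9583) = 1.6613 m
C+Z_d+Z_r = 0.0200+0.0800+0.0300 = 0.1300 m
S_min ≈ 0.0920+0.5510+1.6613+0.1300  ⇒  S_min = 779/320 m

S_min = 779/320 m = 2.4344 m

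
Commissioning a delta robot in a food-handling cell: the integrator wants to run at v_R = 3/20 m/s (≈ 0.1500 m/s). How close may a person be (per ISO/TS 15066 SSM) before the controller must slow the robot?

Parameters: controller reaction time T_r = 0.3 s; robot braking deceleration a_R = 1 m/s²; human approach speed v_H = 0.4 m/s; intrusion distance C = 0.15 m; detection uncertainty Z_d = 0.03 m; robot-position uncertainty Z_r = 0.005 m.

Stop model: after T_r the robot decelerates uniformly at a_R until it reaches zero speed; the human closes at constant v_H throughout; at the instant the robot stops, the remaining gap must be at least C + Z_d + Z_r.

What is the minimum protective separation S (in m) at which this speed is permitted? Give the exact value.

T_s = v_R/a_R = (3/20)/1 = 0.1500 s
robot in T_r: 0.1500·0.3000 = 0.0450 m
robot covers 0.1500·0.1500 − ½·1.0000·0.1500² = 0.0112 m while stopping
human over T_r+T_s: 0.4000·(0.3000+0.1500) = 0.1800 m
residual clearance needed = 0.1500+0.0300+0.0050 = 0.1850 m
S_min ≈ 0.0450+0.0112+0.1800+0.1850  ⇒  S_min = 337/800 m

S_min = 337/800 m = 0.4213 m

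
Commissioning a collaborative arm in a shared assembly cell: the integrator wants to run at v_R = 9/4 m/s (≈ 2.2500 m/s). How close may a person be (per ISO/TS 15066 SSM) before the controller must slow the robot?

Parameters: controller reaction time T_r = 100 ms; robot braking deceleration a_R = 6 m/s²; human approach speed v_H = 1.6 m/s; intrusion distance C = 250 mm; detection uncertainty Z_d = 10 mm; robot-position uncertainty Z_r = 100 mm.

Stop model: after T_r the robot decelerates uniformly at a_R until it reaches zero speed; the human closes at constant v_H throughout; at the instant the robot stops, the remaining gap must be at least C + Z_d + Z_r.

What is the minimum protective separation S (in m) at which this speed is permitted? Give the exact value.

S_min = 2827/1600 m = 1.7669 m

T_s = v_R/a_R = (9/4)/6 = 0.3750 s
reaction-phase robot travel = 2.2500·0.1000 = 0.2250 m
braking distance = 2.2500²/(2·6.0000) = 0.4219 m
person approaches 1.6000·(0.1000+0.3750) = 0.7600 m
margins: 0.2500+0.0100+0.1000 = 0.3600 m
S_min ≈ 0.2250+0.4219+0.7600+0.3600  ⇒  S_min = 2827/1600 m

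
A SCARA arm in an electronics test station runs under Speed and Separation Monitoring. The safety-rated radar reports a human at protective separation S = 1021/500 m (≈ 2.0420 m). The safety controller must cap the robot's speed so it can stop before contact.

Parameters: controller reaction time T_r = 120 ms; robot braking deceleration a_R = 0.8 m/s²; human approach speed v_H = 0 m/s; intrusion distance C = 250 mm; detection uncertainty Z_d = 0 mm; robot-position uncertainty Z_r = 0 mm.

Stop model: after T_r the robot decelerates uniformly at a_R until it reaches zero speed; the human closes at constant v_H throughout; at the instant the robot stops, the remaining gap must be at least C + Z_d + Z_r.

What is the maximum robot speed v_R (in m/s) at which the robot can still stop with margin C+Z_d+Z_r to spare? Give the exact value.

v_R_max = 8/5 m/s = 1.6000 m/s

collect terms ⇒ (5/8)·v_R² + (3/25)·v_R + (-224/125) = 0
  disc = (3/25)² − 4·(5/8)·(-224/125) = 2809/625 ; √disc = 53/25
  v_R = (−(3/25) + 53/25) / (2·(5/8)) = 8/5 m/s
check:
T_s = v_R/a_R = (8/5)/(4/5) = 2.0000 s
robot covers v_R·T_r = 1.6000·0.1200 = 0.1920 m before braking
robot under decel: 1.6000²/(2·0.8000) = 1.6000 m
human over T_r+T_s: 0.0000·(0.1200+2.0000) = 0.0000 m
residual clearance needed = 0.2500+0.0000+0.0000 = 0.2500 m
sum ≈ 0.1920+1.6000+0.0000+0.2500 ≈ 2.0420 m = S ✓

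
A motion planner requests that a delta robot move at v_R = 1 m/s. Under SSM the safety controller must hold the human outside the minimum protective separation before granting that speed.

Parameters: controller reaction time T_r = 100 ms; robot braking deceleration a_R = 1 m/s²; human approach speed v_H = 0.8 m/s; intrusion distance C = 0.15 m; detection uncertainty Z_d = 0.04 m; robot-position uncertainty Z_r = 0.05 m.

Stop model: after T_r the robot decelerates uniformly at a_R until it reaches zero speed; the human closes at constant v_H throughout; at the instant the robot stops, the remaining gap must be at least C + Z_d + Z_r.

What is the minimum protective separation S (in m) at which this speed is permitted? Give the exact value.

stop time T_s = 1/1 = 1.0000 s
robot covers v_R·T_r = 1.0000·0.1000 = 0.1000 m before braking
braking distance = 1.0000²/(2·1.0000) = 0.5000 m
human over T_r+T_s: 0.8000·(0.1000+1.0000) = 0.8800 m
residual clearance needed = 0.1500+0.0400+0.0500 = 0.2400 m
S_min ≈ 0.1000+0.5000+0.8800+0.2400  ⇒  S_min = 43/25 m

S_min = 43/25 m = 1.7200 m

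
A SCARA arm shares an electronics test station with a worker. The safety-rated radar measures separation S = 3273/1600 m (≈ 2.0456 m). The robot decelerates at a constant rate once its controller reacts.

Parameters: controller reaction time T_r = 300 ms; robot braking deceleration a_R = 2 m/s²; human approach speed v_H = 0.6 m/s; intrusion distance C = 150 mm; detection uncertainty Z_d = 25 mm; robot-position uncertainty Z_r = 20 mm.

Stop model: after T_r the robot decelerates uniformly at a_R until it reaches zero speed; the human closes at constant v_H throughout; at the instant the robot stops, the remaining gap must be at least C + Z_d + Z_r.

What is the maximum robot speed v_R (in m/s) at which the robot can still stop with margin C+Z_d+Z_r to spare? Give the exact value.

collect terms ⇒ (1/4)·v_R² + (3/5)·v_R + (-2673/1600) = 0
  disc = (3/5)² − 4·(1/4)·(-2673/1600) = 3249/1600 ; √disc = 57/40
  v_R = (−(3/5) + 57/40) / (2·(1/4)) = 33/20 m/s
check:
stop time T_s = (33/20)/2 = 0.8250 s
robot in T_r: 1.6500·0.3000 = 0.4950 m
robot covers 1.6500·0.8250 − ½·2.0000·0.8250² = 0.6806 m while stopping
human over T_r+T_s: 0.6000·(0.3000+0.8250) = 0.6750 m
C+Z_d+Z_r = 0.1500+0.0250+0.0200 = 0.1950 m
sum ≈ 0.4950+0.6806+0.6750+0.1950 ≈ 2.0456 m = S ✓

v_R_max = 33/20 m/s = 1.6500 m/s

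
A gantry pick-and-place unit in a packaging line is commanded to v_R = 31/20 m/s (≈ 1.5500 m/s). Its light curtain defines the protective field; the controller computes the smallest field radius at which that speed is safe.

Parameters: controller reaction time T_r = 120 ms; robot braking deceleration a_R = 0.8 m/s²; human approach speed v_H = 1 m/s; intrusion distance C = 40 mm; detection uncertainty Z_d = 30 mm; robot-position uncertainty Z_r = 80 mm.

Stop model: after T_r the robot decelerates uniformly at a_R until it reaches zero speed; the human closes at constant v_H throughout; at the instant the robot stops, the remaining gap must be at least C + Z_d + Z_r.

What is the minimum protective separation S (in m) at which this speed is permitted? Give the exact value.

braking lasts T_s = (31/20)/(4/5) = 1.9375 s
robot in T_r: 1.5500·0.1200 = 0.1860 m
robot under decel: 1.5500²/(2·0.8000) = 1.5016 m
human over T_r+T_s: 1.0000·(0.1200+1.9375) = 2.0575 m
C+Z_d+Z_r = 0.0400+0.0300+0.0800 = 0.1500 m
S_min ≈ 0.1860+1.5016+2.0575+0.1500  ⇒  S_min = 62321/16000 m

S_min = 62321/16000 m = 3.8951 m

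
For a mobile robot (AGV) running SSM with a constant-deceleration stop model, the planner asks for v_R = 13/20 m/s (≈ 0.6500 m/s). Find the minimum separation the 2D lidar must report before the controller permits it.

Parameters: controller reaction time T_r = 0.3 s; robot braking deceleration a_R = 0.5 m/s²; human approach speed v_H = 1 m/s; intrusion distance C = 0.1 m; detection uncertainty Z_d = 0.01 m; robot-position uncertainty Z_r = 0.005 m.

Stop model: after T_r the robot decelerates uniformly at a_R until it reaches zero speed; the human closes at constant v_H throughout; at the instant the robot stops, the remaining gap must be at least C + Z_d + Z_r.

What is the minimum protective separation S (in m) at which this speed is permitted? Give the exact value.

braking lasts T_s = (13/20)/(1/2) = 1.3000 s
reaction-phase robot travel = 0.6500·0.3000 = 0.1950 m
robot under decel: 0.6500²/(2·0.5000) = 0.4225 m
human over T_r+T_s: 1.0000·(0.3000+1.3000) = 1.6000 m
C+Z_d+Z_r = 0.1000+0.0100+0.0050 = 0.1150 m
S_min ≈ 0.1950+0.4225+1.6000+0.1150  ⇒  S_min = 933/400 m

S_min = 933/400 m = 2.3325 m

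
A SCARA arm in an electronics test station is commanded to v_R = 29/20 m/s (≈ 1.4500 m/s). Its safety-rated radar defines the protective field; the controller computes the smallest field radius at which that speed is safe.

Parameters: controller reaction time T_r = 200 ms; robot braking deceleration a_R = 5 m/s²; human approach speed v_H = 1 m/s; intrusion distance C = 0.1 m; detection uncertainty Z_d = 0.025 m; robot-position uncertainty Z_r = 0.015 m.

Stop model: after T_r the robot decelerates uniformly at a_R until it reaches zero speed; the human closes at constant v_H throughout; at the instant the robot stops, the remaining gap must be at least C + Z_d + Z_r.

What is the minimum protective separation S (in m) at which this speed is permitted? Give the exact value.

braking lasts T_s = (29/20)/5 = 0.2900 s
robot covers v_R·T_r = 1.4500·0.2000 = 0.2900 m before braking
robot covers 1.4500·0.2900 − ½·5.0000·0.2900² = 0.2102 m while stopping
human closes 1.0000·0.4900 = 0.4900 m
C+Z_d+Z_r = 0.1000+0.0250+0.0150 = 0.1400 m
S_min ≈ 0.2900+0.2102+0.4900+0.1400  ⇒  S_min = 4521/4000 m

S_min = 4521/4000 m = 1.1302 m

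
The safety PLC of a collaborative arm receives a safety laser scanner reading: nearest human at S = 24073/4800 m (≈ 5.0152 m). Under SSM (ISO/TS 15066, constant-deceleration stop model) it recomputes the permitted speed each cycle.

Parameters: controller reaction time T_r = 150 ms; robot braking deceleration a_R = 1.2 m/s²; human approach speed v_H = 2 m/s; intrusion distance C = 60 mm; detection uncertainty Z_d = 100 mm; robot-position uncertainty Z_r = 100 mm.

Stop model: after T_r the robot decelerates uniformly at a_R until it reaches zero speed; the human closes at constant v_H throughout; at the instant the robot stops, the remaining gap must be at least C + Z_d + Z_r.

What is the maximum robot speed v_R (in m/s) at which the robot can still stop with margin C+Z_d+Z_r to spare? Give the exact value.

v_R_max = 7/4 m/s = 1.7500 m/s

quadratic (5/12)·v² + (109/60)·v + (-4277/960) = 0
  disc = (109/60)² − 4·(5/12)·(-4277/960) = 17161/1600 ; √disc = 131/40
  v_R = (−(109/60) + 131/40) / (2·(5/12)) = 7/4 m/s
check:
stop time T_s = (7/4)/(6/5) = 1.4583 s
robot covers v_R·T_r = 1.7500·0.1500 = 0.2625 m before braking
braking distance = 1.7500²/(2·1.2000) = 1.2760 m
human over T_r+T_s: 2.0000·(0.1500+1.4583) = 3.2167 m
residual clearance needed = 0.0600+0.1000+0.1000 = 0.2600 m
sum ≈ 0.2625+1.2760+3.2167+0.2600 ≈ 5.0152 m = S ✓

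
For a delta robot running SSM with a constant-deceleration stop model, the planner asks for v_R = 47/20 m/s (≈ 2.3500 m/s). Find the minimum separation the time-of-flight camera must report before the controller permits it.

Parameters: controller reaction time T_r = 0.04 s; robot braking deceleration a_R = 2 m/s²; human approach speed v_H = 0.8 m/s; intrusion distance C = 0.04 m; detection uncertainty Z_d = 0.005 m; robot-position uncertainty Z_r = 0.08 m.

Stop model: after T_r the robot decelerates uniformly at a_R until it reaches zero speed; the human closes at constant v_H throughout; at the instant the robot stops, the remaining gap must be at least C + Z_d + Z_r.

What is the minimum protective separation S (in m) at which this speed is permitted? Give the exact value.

braking lasts T_s = (47/20)/2 = 1.1750 s
robot covers v_R·T_r = 2.3500·0.0400 = 0.0940 m before braking
robot covers 2.3500·1.1750 − ½·2.0000·1.1750² = 1.3806 m while stopping
human closes 0.8000·1.2150 = 0.9720 m
residual clearance needed = 0.0400+0.0050+0.0800 = 0.1250 m
S_min ≈ 0.0940+1.3806+0.9720+0.1250  ⇒  S_min = 20573/8000 m

S_min = 20573/8000 m = 2.5716 m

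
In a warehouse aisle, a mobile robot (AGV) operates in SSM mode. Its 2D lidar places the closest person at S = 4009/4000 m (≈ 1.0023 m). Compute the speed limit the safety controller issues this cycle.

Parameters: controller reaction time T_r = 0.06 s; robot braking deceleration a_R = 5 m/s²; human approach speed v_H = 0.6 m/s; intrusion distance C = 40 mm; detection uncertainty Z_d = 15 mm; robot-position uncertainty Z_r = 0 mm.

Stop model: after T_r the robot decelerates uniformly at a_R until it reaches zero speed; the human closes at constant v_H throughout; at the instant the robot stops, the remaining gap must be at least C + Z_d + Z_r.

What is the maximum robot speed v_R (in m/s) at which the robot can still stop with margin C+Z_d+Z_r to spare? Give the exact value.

v_R_max = 9/4 m/s = 2.2500 m/s

quadratic (1/10)·v² + (9/50)·v + (-729/800) = 0
  disc = (9/50)² − 4·(1/10)·(-729/800) = 3969/10000 ; √disc = 63/100
  v_R = (−(9/50) + 63/100) / (2·(1/10)) = 9/4 m/s
check:
braking lasts T_s = (9/4)/5 = 0.4500 s
robot covers v_R·T_r = 2.2500·0.0600 = 0.1350 m before braking
robot under decel: 2.2500²/(2·5.0000) = 0.5062 m
human closes 0.6000·0.5100 = 0.3060 m
margins: 0.0400+0.0150+0.0000 = 0.0550 m
sum ≈ 0.1350+0.5062+0.3060+0.0550 ≈ 1.0023 m = S ✓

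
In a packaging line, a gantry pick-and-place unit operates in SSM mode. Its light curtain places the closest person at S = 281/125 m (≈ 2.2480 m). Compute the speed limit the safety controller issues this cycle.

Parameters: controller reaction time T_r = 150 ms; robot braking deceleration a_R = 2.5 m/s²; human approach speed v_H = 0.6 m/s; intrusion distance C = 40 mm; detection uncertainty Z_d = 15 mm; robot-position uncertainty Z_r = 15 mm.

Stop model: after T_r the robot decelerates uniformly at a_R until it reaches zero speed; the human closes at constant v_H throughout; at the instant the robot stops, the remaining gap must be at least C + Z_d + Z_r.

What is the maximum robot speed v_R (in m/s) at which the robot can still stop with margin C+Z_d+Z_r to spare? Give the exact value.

quadratic (1/5)·v² + (39/100)·v + (-261/125) = 0
  disc = (39/100)² − 4·(1/5)·(-261/125) = 729/400 ; √disc = 27/20
  v_R = (−(39/100) + 27/20) / (2·(1/5)) = 12/5 m/s
check:
stop time T_s = (12/5)/(5/2) = 0.9600 s
reaction-phase robot travel = 2.4000·0.1500 = 0.3600 m
braking distance = 2.4000²/(2·2.5000) = 1.1520 m
human closes 0.6000·1.1100 = 0.6660 m
C+Z_d+Z_r = 0.0400+0.0150+0.0150 = 0.0700 m
sum ≈ 0.3600+1.1520+0.6660+0.0700 ≈ 2.2480 m = S ✓

v_R_max = 12/5 m/s = 2.4000 m/s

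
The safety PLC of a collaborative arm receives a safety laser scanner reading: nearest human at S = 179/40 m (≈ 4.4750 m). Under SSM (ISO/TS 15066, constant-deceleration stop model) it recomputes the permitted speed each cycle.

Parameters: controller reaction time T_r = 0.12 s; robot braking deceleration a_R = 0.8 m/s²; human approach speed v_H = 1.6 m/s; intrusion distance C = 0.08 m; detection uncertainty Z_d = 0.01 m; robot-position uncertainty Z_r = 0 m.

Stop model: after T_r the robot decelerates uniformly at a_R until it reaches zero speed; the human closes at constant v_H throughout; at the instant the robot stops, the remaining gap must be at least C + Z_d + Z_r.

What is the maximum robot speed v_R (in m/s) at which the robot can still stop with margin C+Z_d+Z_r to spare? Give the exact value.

v_R_max = 7/5 m/s = 1.4000 m/s

at the boundary: (5/8)·v² + (53/25)·v + (-4193/1000) = 0
  disc = (53/25)² − 4·(5/8)·(-4193/1000) = 149769/10000 ; √disc = 387/100
  v_R = (−(53/25) + 387/100) / (2·(5/8)) = 7/5 m/s
check:
T_s = v_R/a_R = (7/5)/(4/5) = 1.7500 s
robot in T_r: 1.4000·0.1200 = 0.1680 m
robot under decel: 1.4000²/(2·0.8000) = 1.2250 m
human closes 1.6000·1.8700 = 2.9920 m
residual clearance needed = 0.0800+0.0100+0.0000 = 0.0900 m
sum ≈ 0.1680+1.2250+2.9920+0.0900 ≈ 4.4750 m = S ✓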